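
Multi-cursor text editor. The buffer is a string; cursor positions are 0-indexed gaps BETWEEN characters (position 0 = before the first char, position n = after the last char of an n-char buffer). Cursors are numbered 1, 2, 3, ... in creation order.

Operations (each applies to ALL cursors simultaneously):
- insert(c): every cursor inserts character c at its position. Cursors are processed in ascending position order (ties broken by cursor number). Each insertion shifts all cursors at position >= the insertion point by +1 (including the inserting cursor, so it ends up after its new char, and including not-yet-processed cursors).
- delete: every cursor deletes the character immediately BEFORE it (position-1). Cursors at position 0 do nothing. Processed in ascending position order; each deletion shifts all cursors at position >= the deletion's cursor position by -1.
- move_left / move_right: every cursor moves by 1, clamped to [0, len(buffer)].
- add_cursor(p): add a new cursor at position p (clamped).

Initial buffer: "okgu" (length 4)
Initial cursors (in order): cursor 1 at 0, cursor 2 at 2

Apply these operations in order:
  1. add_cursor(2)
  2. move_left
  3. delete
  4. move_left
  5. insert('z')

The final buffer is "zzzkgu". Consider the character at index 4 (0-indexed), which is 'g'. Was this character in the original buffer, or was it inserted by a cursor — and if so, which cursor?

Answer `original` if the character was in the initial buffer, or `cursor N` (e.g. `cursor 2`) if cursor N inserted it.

After op 1 (add_cursor(2)): buffer="okgu" (len 4), cursors c1@0 c2@2 c3@2, authorship ....
After op 2 (move_left): buffer="okgu" (len 4), cursors c1@0 c2@1 c3@1, authorship ....
After op 3 (delete): buffer="kgu" (len 3), cursors c1@0 c2@0 c3@0, authorship ...
After op 4 (move_left): buffer="kgu" (len 3), cursors c1@0 c2@0 c3@0, authorship ...
After op 5 (insert('z')): buffer="zzzkgu" (len 6), cursors c1@3 c2@3 c3@3, authorship 123...
Authorship (.=original, N=cursor N): 1 2 3 . . .
Index 4: author = original

Answer: original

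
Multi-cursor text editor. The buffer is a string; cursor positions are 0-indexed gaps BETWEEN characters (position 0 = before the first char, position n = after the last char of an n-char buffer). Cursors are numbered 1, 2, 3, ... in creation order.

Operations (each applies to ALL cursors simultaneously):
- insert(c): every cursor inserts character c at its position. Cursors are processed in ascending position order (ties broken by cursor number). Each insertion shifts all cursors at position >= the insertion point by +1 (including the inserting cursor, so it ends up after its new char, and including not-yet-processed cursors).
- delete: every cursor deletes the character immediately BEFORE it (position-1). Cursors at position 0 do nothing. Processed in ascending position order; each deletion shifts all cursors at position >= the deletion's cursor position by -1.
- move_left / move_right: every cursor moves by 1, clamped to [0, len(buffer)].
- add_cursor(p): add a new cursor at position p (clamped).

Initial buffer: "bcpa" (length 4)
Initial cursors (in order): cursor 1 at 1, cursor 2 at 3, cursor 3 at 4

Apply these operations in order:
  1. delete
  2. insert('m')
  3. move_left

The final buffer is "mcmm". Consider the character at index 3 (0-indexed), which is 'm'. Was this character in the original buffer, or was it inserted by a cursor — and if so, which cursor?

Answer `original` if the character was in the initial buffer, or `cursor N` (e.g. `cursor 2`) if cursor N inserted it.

After op 1 (delete): buffer="c" (len 1), cursors c1@0 c2@1 c3@1, authorship .
After op 2 (insert('m')): buffer="mcmm" (len 4), cursors c1@1 c2@4 c3@4, authorship 1.23
After op 3 (move_left): buffer="mcmm" (len 4), cursors c1@0 c2@3 c3@3, authorship 1.23
Authorship (.=original, N=cursor N): 1 . 2 3
Index 3: author = 3

Answer: cursor 3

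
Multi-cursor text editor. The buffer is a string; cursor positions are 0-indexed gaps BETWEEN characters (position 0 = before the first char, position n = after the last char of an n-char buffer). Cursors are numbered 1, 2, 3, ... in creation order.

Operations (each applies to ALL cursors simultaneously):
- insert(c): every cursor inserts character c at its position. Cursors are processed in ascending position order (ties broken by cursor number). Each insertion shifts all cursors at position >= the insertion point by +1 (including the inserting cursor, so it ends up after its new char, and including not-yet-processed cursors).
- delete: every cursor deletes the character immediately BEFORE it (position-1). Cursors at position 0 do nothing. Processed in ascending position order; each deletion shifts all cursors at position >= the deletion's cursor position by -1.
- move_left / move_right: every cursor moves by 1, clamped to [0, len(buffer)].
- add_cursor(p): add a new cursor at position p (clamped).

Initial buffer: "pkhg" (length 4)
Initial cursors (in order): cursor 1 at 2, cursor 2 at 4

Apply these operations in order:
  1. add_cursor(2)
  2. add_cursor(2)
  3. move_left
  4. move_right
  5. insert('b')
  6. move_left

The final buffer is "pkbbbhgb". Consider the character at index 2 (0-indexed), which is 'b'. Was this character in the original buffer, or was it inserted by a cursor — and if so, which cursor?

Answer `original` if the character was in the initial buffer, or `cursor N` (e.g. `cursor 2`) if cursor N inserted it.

After op 1 (add_cursor(2)): buffer="pkhg" (len 4), cursors c1@2 c3@2 c2@4, authorship ....
After op 2 (add_cursor(2)): buffer="pkhg" (len 4), cursors c1@2 c3@2 c4@2 c2@4, authorship ....
After op 3 (move_left): buffer="pkhg" (len 4), cursors c1@1 c3@1 c4@1 c2@3, authorship ....
After op 4 (move_right): buffer="pkhg" (len 4), cursors c1@2 c3@2 c4@2 c2@4, authorship ....
After op 5 (insert('b')): buffer="pkbbbhgb" (len 8), cursors c1@5 c3@5 c4@5 c2@8, authorship ..134..2
After op 6 (move_left): buffer="pkbbbhgb" (len 8), cursors c1@4 c3@4 c4@4 c2@7, authorship ..134..2
Authorship (.=original, N=cursor N): . . 1 3 4 . . 2
Index 2: author = 1

Answer: cursor 1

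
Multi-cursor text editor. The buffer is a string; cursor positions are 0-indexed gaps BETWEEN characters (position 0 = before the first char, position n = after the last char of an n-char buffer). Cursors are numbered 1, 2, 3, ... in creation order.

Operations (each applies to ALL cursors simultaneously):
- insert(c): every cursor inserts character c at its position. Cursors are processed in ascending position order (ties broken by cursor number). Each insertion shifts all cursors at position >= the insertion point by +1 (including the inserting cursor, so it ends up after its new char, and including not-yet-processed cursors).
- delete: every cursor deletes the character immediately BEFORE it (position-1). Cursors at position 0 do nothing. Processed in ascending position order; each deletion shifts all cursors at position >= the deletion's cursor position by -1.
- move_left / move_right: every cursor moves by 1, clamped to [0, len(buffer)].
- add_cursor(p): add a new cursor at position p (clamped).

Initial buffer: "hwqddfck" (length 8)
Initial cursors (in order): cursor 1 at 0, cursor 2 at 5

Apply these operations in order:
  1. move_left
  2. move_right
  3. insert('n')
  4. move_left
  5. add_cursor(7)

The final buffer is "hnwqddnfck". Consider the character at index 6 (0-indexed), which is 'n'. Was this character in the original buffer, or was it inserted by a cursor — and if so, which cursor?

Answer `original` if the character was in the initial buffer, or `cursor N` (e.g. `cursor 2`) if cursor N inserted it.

After op 1 (move_left): buffer="hwqddfck" (len 8), cursors c1@0 c2@4, authorship ........
After op 2 (move_right): buffer="hwqddfck" (len 8), cursors c1@1 c2@5, authorship ........
After op 3 (insert('n')): buffer="hnwqddnfck" (len 10), cursors c1@2 c2@7, authorship .1....2...
After op 4 (move_left): buffer="hnwqddnfck" (len 10), cursors c1@1 c2@6, authorship .1....2...
After op 5 (add_cursor(7)): buffer="hnwqddnfck" (len 10), cursors c1@1 c2@6 c3@7, authorship .1....2...
Authorship (.=original, N=cursor N): . 1 . . . . 2 . . .
Index 6: author = 2

Answer: cursor 2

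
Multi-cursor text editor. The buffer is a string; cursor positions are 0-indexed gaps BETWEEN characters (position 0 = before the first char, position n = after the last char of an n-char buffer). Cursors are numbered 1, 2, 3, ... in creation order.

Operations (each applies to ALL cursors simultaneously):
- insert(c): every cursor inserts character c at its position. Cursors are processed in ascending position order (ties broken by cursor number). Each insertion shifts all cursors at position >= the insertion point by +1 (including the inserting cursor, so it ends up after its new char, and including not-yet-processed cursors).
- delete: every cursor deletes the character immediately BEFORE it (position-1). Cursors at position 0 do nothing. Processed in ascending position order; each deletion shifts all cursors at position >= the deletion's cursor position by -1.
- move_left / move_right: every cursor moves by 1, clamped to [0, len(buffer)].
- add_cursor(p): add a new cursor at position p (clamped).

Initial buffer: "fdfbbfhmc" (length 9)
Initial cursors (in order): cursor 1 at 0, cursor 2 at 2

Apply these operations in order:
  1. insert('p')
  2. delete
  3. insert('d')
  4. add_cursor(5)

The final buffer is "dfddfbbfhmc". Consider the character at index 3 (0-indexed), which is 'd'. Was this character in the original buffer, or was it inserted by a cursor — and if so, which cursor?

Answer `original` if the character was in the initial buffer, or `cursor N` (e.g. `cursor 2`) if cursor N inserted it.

After op 1 (insert('p')): buffer="pfdpfbbfhmc" (len 11), cursors c1@1 c2@4, authorship 1..2.......
After op 2 (delete): buffer="fdfbbfhmc" (len 9), cursors c1@0 c2@2, authorship .........
After op 3 (insert('d')): buffer="dfddfbbfhmc" (len 11), cursors c1@1 c2@4, authorship 1..2.......
After op 4 (add_cursor(5)): buffer="dfddfbbfhmc" (len 11), cursors c1@1 c2@4 c3@5, authorship 1..2.......
Authorship (.=original, N=cursor N): 1 . . 2 . . . . . . .
Index 3: author = 2

Answer: cursor 2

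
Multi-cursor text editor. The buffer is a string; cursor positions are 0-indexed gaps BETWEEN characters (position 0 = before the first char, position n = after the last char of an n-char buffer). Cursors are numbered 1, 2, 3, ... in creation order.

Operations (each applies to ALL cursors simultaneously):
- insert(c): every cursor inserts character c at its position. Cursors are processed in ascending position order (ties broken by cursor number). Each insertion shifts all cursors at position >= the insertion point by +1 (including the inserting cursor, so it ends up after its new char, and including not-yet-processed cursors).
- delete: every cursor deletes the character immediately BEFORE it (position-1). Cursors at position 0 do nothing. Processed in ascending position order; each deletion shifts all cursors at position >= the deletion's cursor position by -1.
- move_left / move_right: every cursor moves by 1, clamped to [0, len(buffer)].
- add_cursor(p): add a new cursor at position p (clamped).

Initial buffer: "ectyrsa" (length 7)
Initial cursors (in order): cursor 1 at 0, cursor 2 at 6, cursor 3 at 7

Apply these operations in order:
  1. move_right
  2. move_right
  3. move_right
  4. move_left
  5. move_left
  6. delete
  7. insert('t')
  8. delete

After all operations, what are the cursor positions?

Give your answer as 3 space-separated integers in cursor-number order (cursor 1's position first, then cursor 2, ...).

Answer: 0 2 2

Derivation:
After op 1 (move_right): buffer="ectyrsa" (len 7), cursors c1@1 c2@7 c3@7, authorship .......
After op 2 (move_right): buffer="ectyrsa" (len 7), cursors c1@2 c2@7 c3@7, authorship .......
After op 3 (move_right): buffer="ectyrsa" (len 7), cursors c1@3 c2@7 c3@7, authorship .......
After op 4 (move_left): buffer="ectyrsa" (len 7), cursors c1@2 c2@6 c3@6, authorship .......
After op 5 (move_left): buffer="ectyrsa" (len 7), cursors c1@1 c2@5 c3@5, authorship .......
After op 6 (delete): buffer="ctsa" (len 4), cursors c1@0 c2@2 c3@2, authorship ....
After op 7 (insert('t')): buffer="tctttsa" (len 7), cursors c1@1 c2@5 c3@5, authorship 1..23..
After op 8 (delete): buffer="ctsa" (len 4), cursors c1@0 c2@2 c3@2, authorship ....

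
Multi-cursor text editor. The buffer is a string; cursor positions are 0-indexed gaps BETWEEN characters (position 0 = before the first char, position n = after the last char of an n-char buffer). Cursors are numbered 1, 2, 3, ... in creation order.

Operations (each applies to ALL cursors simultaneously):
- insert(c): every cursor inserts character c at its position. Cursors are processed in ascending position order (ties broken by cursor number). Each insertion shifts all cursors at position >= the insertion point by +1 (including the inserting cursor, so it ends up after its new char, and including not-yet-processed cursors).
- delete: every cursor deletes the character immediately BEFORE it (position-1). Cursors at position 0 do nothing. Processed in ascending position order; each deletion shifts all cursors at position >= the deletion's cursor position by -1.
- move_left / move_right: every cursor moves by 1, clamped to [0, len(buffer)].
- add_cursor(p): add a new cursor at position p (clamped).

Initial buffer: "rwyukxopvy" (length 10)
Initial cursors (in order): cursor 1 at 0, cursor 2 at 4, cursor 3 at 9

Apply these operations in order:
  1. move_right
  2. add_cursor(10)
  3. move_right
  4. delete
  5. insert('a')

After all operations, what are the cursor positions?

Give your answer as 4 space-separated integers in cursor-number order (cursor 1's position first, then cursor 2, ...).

Answer: 2 6 10 10

Derivation:
After op 1 (move_right): buffer="rwyukxopvy" (len 10), cursors c1@1 c2@5 c3@10, authorship ..........
After op 2 (add_cursor(10)): buffer="rwyukxopvy" (len 10), cursors c1@1 c2@5 c3@10 c4@10, authorship ..........
After op 3 (move_right): buffer="rwyukxopvy" (len 10), cursors c1@2 c2@6 c3@10 c4@10, authorship ..........
After op 4 (delete): buffer="ryukop" (len 6), cursors c1@1 c2@4 c3@6 c4@6, authorship ......
After op 5 (insert('a')): buffer="rayukaopaa" (len 10), cursors c1@2 c2@6 c3@10 c4@10, authorship .1...2..34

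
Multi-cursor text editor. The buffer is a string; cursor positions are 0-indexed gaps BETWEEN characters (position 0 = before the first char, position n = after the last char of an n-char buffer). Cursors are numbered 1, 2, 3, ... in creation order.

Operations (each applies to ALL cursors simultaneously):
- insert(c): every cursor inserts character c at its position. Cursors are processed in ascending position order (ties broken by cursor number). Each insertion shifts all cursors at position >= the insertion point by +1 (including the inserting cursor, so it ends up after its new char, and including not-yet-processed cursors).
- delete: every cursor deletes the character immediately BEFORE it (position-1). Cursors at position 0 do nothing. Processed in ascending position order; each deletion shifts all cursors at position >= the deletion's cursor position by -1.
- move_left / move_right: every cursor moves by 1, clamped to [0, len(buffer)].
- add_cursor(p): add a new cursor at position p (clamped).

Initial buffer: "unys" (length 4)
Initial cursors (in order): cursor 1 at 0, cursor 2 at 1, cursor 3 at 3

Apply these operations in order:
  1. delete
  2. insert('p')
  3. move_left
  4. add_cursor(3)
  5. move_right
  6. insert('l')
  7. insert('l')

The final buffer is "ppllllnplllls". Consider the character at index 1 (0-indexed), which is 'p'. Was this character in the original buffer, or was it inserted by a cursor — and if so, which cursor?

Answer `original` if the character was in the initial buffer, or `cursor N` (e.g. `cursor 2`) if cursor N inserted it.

Answer: cursor 2

Derivation:
After op 1 (delete): buffer="ns" (len 2), cursors c1@0 c2@0 c3@1, authorship ..
After op 2 (insert('p')): buffer="ppnps" (len 5), cursors c1@2 c2@2 c3@4, authorship 12.3.
After op 3 (move_left): buffer="ppnps" (len 5), cursors c1@1 c2@1 c3@3, authorship 12.3.
After op 4 (add_cursor(3)): buffer="ppnps" (len 5), cursors c1@1 c2@1 c3@3 c4@3, authorship 12.3.
After op 5 (move_right): buffer="ppnps" (len 5), cursors c1@2 c2@2 c3@4 c4@4, authorship 12.3.
After op 6 (insert('l')): buffer="ppllnplls" (len 9), cursors c1@4 c2@4 c3@8 c4@8, authorship 1212.334.
After op 7 (insert('l')): buffer="ppllllnplllls" (len 13), cursors c1@6 c2@6 c3@12 c4@12, authorship 121212.33434.
Authorship (.=original, N=cursor N): 1 2 1 2 1 2 . 3 3 4 3 4 .
Index 1: author = 2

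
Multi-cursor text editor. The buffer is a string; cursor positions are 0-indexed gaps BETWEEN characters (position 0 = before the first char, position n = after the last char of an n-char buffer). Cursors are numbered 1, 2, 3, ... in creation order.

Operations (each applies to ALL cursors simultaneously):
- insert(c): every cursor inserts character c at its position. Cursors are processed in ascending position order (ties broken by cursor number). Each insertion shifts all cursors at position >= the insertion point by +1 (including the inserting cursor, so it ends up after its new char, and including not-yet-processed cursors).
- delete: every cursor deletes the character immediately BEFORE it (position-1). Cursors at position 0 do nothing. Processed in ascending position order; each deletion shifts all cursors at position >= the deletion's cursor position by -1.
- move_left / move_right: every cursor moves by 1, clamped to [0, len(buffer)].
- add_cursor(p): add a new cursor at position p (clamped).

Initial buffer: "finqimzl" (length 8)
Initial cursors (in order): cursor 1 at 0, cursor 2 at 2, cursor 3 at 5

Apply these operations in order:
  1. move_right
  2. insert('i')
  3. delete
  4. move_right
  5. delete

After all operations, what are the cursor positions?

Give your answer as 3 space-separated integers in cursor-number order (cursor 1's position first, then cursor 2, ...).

Answer: 1 2 4

Derivation:
After op 1 (move_right): buffer="finqimzl" (len 8), cursors c1@1 c2@3 c3@6, authorship ........
After op 2 (insert('i')): buffer="fiiniqimizl" (len 11), cursors c1@2 c2@5 c3@9, authorship .1..2...3..
After op 3 (delete): buffer="finqimzl" (len 8), cursors c1@1 c2@3 c3@6, authorship ........
After op 4 (move_right): buffer="finqimzl" (len 8), cursors c1@2 c2@4 c3@7, authorship ........
After op 5 (delete): buffer="fniml" (len 5), cursors c1@1 c2@2 c3@4, authorship .....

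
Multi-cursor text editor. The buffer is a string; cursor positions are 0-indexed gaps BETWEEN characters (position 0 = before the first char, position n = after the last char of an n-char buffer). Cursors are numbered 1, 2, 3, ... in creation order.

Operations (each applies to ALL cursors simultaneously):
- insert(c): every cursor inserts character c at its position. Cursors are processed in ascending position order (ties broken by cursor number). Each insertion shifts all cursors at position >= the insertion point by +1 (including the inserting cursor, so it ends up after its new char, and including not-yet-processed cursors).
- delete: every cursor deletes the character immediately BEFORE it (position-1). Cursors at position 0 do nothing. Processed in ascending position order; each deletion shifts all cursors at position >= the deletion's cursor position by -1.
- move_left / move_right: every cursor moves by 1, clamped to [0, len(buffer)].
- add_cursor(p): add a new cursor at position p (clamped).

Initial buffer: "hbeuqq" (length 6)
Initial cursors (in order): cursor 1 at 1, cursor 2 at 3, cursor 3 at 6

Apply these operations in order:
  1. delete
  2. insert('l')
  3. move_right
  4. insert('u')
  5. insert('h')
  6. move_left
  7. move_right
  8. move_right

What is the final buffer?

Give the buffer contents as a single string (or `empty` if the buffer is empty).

After op 1 (delete): buffer="buq" (len 3), cursors c1@0 c2@1 c3@3, authorship ...
After op 2 (insert('l')): buffer="lbluql" (len 6), cursors c1@1 c2@3 c3@6, authorship 1.2..3
After op 3 (move_right): buffer="lbluql" (len 6), cursors c1@2 c2@4 c3@6, authorship 1.2..3
After op 4 (insert('u')): buffer="lbuluuqlu" (len 9), cursors c1@3 c2@6 c3@9, authorship 1.12.2.33
After op 5 (insert('h')): buffer="lbuhluuhqluh" (len 12), cursors c1@4 c2@8 c3@12, authorship 1.112.22.333
After op 6 (move_left): buffer="lbuhluuhqluh" (len 12), cursors c1@3 c2@7 c3@11, authorship 1.112.22.333
After op 7 (move_right): buffer="lbuhluuhqluh" (len 12), cursors c1@4 c2@8 c3@12, authorship 1.112.22.333
After op 8 (move_right): buffer="lbuhluuhqluh" (len 12), cursors c1@5 c2@9 c3@12, authorship 1.112.22.333

Answer: lbuhluuhqluh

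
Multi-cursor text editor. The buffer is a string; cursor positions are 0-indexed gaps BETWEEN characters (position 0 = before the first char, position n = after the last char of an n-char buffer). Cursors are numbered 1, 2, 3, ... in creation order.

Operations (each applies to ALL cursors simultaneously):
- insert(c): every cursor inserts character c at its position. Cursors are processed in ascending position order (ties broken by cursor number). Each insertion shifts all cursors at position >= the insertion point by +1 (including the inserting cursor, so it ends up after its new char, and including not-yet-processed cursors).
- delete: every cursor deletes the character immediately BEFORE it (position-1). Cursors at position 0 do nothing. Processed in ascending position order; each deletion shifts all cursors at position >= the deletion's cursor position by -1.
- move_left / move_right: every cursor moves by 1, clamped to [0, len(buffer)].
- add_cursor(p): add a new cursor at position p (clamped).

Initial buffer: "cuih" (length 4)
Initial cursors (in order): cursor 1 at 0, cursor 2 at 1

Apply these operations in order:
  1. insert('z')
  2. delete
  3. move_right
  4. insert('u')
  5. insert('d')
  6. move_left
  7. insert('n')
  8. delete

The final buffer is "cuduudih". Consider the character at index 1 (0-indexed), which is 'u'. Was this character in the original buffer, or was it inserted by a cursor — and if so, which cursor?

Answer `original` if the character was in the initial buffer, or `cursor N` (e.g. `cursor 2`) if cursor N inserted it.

Answer: cursor 1

Derivation:
After op 1 (insert('z')): buffer="zczuih" (len 6), cursors c1@1 c2@3, authorship 1.2...
After op 2 (delete): buffer="cuih" (len 4), cursors c1@0 c2@1, authorship ....
After op 3 (move_right): buffer="cuih" (len 4), cursors c1@1 c2@2, authorship ....
After op 4 (insert('u')): buffer="cuuuih" (len 6), cursors c1@2 c2@4, authorship .1.2..
After op 5 (insert('d')): buffer="cuduudih" (len 8), cursors c1@3 c2@6, authorship .11.22..
After op 6 (move_left): buffer="cuduudih" (len 8), cursors c1@2 c2@5, authorship .11.22..
After op 7 (insert('n')): buffer="cunduundih" (len 10), cursors c1@3 c2@7, authorship .111.222..
After op 8 (delete): buffer="cuduudih" (len 8), cursors c1@2 c2@5, authorship .11.22..
Authorship (.=original, N=cursor N): . 1 1 . 2 2 . .
Index 1: author = 1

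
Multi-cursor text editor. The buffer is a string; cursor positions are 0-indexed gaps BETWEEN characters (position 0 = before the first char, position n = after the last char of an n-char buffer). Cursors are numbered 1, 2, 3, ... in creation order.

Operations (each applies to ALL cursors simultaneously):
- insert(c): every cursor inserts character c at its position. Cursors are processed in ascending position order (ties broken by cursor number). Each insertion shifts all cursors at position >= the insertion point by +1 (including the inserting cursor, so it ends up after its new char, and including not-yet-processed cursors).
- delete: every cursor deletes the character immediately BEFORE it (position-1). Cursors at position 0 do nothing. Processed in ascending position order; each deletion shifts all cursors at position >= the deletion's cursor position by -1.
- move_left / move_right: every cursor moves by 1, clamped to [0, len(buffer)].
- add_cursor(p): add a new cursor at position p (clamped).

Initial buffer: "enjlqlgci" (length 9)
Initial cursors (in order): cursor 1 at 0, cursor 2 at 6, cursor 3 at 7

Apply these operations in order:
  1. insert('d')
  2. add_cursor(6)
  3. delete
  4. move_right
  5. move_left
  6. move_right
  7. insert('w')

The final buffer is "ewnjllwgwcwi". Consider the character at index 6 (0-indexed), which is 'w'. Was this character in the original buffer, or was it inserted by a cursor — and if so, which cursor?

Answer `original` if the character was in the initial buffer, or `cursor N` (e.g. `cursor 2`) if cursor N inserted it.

After op 1 (insert('d')): buffer="denjlqldgdci" (len 12), cursors c1@1 c2@8 c3@10, authorship 1......2.3..
After op 2 (add_cursor(6)): buffer="denjlqldgdci" (len 12), cursors c1@1 c4@6 c2@8 c3@10, authorship 1......2.3..
After op 3 (delete): buffer="enjllgci" (len 8), cursors c1@0 c4@4 c2@5 c3@6, authorship ........
After op 4 (move_right): buffer="enjllgci" (len 8), cursors c1@1 c4@5 c2@6 c3@7, authorship ........
After op 5 (move_left): buffer="enjllgci" (len 8), cursors c1@0 c4@4 c2@5 c3@6, authorship ........
After op 6 (move_right): buffer="enjllgci" (len 8), cursors c1@1 c4@5 c2@6 c3@7, authorship ........
After op 7 (insert('w')): buffer="ewnjllwgwcwi" (len 12), cursors c1@2 c4@7 c2@9 c3@11, authorship .1....4.2.3.
Authorship (.=original, N=cursor N): . 1 . . . . 4 . 2 . 3 .
Index 6: author = 4

Answer: cursor 4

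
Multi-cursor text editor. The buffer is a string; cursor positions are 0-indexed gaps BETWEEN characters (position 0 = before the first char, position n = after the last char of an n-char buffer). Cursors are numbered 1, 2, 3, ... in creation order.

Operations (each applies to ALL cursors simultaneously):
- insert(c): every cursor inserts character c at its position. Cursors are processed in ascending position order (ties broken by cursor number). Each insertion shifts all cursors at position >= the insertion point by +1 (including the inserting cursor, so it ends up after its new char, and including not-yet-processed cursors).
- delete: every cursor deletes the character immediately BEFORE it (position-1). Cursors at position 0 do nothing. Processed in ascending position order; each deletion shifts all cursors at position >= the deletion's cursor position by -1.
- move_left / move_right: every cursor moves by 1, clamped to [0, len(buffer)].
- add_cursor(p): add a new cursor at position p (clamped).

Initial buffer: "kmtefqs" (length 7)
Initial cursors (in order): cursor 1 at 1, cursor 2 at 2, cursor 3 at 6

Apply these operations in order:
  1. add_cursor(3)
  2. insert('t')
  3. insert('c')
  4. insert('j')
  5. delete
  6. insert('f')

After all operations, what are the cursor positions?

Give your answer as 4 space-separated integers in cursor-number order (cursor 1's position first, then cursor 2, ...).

Answer: 4 8 18 12

Derivation:
After op 1 (add_cursor(3)): buffer="kmtefqs" (len 7), cursors c1@1 c2@2 c4@3 c3@6, authorship .......
After op 2 (insert('t')): buffer="ktmtttefqts" (len 11), cursors c1@2 c2@4 c4@6 c3@10, authorship .1.2.4...3.
After op 3 (insert('c')): buffer="ktcmtcttcefqtcs" (len 15), cursors c1@3 c2@6 c4@9 c3@14, authorship .11.22.44...33.
After op 4 (insert('j')): buffer="ktcjmtcjttcjefqtcjs" (len 19), cursors c1@4 c2@8 c4@12 c3@18, authorship .111.222.444...333.
After op 5 (delete): buffer="ktcmtcttcefqtcs" (len 15), cursors c1@3 c2@6 c4@9 c3@14, authorship .11.22.44...33.
After op 6 (insert('f')): buffer="ktcfmtcfttcfefqtcfs" (len 19), cursors c1@4 c2@8 c4@12 c3@18, authorship .111.222.444...333.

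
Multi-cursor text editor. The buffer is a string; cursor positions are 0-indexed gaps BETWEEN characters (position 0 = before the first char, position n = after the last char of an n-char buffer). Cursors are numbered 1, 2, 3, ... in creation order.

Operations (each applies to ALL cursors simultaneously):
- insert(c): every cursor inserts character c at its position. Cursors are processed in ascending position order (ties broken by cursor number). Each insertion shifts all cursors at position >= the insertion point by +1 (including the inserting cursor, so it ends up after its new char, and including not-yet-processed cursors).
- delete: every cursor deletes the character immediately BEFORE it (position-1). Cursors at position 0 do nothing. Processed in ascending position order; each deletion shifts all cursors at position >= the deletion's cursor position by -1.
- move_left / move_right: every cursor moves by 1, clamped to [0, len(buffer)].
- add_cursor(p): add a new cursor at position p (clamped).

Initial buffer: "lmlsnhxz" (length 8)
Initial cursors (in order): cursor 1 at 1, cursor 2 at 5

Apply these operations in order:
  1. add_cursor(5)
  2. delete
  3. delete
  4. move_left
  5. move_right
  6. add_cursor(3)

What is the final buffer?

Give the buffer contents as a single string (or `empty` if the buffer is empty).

Answer: hxz

Derivation:
After op 1 (add_cursor(5)): buffer="lmlsnhxz" (len 8), cursors c1@1 c2@5 c3@5, authorship ........
After op 2 (delete): buffer="mlhxz" (len 5), cursors c1@0 c2@2 c3@2, authorship .....
After op 3 (delete): buffer="hxz" (len 3), cursors c1@0 c2@0 c3@0, authorship ...
After op 4 (move_left): buffer="hxz" (len 3), cursors c1@0 c2@0 c3@0, authorship ...
After op 5 (move_right): buffer="hxz" (len 3), cursors c1@1 c2@1 c3@1, authorship ...
After op 6 (add_cursor(3)): buffer="hxz" (len 3), cursors c1@1 c2@1 c3@1 c4@3, authorship ...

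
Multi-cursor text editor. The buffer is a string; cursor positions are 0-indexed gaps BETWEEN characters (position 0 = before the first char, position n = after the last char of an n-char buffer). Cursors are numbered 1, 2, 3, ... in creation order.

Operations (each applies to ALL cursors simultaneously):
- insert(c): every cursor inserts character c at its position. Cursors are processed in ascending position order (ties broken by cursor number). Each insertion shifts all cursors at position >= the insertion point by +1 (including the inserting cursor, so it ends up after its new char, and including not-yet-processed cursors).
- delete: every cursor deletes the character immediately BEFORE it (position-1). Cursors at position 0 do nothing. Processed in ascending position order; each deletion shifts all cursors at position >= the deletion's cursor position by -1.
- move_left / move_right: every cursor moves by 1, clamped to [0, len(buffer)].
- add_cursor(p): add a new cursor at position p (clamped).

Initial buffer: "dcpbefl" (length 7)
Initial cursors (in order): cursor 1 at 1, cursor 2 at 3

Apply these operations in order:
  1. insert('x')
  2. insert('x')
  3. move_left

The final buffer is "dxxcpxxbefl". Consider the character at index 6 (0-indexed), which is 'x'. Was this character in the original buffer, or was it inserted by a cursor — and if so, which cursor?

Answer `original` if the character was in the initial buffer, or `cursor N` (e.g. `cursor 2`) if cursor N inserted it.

Answer: cursor 2

Derivation:
After op 1 (insert('x')): buffer="dxcpxbefl" (len 9), cursors c1@2 c2@5, authorship .1..2....
After op 2 (insert('x')): buffer="dxxcpxxbefl" (len 11), cursors c1@3 c2@7, authorship .11..22....
After op 3 (move_left): buffer="dxxcpxxbefl" (len 11), cursors c1@2 c2@6, authorship .11..22....
Authorship (.=original, N=cursor N): . 1 1 . . 2 2 . . . .
Index 6: author = 2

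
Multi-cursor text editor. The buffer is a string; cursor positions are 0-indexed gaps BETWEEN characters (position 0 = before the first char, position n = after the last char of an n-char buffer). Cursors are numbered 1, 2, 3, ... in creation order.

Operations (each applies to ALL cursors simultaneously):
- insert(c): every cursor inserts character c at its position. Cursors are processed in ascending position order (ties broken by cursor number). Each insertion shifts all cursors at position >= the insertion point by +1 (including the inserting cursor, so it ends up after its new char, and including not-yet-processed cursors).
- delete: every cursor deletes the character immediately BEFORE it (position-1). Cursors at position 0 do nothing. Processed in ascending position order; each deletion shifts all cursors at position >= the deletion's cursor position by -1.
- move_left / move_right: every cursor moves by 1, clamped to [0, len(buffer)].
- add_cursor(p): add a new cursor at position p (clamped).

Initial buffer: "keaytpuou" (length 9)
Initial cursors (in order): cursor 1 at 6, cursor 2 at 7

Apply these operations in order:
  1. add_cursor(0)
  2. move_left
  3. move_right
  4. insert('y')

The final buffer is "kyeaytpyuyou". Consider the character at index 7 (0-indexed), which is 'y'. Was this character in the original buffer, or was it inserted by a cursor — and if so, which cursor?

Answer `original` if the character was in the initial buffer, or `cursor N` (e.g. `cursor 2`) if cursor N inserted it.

Answer: cursor 1

Derivation:
After op 1 (add_cursor(0)): buffer="keaytpuou" (len 9), cursors c3@0 c1@6 c2@7, authorship .........
After op 2 (move_left): buffer="keaytpuou" (len 9), cursors c3@0 c1@5 c2@6, authorship .........
After op 3 (move_right): buffer="keaytpuou" (len 9), cursors c3@1 c1@6 c2@7, authorship .........
After op 4 (insert('y')): buffer="kyeaytpyuyou" (len 12), cursors c3@2 c1@8 c2@10, authorship .3.....1.2..
Authorship (.=original, N=cursor N): . 3 . . . . . 1 . 2 . .
Index 7: author = 1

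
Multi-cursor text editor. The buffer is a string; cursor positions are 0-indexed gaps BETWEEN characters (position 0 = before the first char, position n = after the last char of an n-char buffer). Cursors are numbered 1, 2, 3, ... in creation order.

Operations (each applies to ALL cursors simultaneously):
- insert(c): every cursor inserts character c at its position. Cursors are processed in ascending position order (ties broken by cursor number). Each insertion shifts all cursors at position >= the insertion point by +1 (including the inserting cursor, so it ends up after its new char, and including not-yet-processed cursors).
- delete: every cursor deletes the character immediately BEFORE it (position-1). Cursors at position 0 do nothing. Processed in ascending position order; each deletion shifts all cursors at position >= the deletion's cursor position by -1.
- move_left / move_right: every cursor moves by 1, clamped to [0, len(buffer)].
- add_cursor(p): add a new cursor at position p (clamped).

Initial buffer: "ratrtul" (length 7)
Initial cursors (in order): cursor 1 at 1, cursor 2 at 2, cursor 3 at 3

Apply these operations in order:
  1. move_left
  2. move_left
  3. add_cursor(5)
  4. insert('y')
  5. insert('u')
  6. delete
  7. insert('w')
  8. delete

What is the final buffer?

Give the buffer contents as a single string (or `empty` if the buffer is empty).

After op 1 (move_left): buffer="ratrtul" (len 7), cursors c1@0 c2@1 c3@2, authorship .......
After op 2 (move_left): buffer="ratrtul" (len 7), cursors c1@0 c2@0 c3@1, authorship .......
After op 3 (add_cursor(5)): buffer="ratrtul" (len 7), cursors c1@0 c2@0 c3@1 c4@5, authorship .......
After op 4 (insert('y')): buffer="yyryatrtyul" (len 11), cursors c1@2 c2@2 c3@4 c4@9, authorship 12.3....4..
After op 5 (insert('u')): buffer="yyuuryuatrtyuul" (len 15), cursors c1@4 c2@4 c3@7 c4@13, authorship 1212.33....44..
After op 6 (delete): buffer="yyryatrtyul" (len 11), cursors c1@2 c2@2 c3@4 c4@9, authorship 12.3....4..
After op 7 (insert('w')): buffer="yywwrywatrtywul" (len 15), cursors c1@4 c2@4 c3@7 c4@13, authorship 1212.33....44..
After op 8 (delete): buffer="yyryatrtyul" (len 11), cursors c1@2 c2@2 c3@4 c4@9, authorship 12.3....4..

Answer: yyryatrtyul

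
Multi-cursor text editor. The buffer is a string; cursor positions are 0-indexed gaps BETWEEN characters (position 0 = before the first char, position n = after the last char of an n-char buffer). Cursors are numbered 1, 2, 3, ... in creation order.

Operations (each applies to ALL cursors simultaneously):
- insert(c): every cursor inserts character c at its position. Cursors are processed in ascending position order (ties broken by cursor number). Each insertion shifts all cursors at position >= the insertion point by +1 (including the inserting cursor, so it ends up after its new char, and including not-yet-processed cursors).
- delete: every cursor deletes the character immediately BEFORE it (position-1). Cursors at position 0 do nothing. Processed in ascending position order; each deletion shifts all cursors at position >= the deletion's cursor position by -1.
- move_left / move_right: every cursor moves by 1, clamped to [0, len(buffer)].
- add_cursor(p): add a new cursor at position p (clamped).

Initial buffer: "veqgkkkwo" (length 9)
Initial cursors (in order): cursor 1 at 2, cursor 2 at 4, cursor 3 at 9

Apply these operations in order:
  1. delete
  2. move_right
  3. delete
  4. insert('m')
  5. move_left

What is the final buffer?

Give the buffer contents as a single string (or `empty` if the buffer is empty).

After op 1 (delete): buffer="vqkkkw" (len 6), cursors c1@1 c2@2 c3@6, authorship ......
After op 2 (move_right): buffer="vqkkkw" (len 6), cursors c1@2 c2@3 c3@6, authorship ......
After op 3 (delete): buffer="vkk" (len 3), cursors c1@1 c2@1 c3@3, authorship ...
After op 4 (insert('m')): buffer="vmmkkm" (len 6), cursors c1@3 c2@3 c3@6, authorship .12..3
After op 5 (move_left): buffer="vmmkkm" (len 6), cursors c1@2 c2@2 c3@5, authorship .12..3

Answer: vmmkkm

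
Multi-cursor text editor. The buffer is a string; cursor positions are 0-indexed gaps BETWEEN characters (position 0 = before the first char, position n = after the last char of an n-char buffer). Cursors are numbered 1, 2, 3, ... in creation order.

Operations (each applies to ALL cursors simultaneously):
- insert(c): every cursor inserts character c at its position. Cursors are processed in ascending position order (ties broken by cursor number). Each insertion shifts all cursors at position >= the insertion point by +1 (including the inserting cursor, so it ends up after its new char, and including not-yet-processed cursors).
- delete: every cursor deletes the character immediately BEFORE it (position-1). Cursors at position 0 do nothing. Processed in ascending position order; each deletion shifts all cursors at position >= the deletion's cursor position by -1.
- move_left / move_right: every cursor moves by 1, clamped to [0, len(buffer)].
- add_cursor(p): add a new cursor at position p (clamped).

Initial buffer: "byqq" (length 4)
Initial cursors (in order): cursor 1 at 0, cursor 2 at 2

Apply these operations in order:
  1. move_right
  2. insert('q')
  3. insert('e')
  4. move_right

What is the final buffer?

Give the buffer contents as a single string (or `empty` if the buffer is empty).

After op 1 (move_right): buffer="byqq" (len 4), cursors c1@1 c2@3, authorship ....
After op 2 (insert('q')): buffer="bqyqqq" (len 6), cursors c1@2 c2@5, authorship .1..2.
After op 3 (insert('e')): buffer="bqeyqqeq" (len 8), cursors c1@3 c2@7, authorship .11..22.
After op 4 (move_right): buffer="bqeyqqeq" (len 8), cursors c1@4 c2@8, authorship .11..22.

Answer: bqeyqqeq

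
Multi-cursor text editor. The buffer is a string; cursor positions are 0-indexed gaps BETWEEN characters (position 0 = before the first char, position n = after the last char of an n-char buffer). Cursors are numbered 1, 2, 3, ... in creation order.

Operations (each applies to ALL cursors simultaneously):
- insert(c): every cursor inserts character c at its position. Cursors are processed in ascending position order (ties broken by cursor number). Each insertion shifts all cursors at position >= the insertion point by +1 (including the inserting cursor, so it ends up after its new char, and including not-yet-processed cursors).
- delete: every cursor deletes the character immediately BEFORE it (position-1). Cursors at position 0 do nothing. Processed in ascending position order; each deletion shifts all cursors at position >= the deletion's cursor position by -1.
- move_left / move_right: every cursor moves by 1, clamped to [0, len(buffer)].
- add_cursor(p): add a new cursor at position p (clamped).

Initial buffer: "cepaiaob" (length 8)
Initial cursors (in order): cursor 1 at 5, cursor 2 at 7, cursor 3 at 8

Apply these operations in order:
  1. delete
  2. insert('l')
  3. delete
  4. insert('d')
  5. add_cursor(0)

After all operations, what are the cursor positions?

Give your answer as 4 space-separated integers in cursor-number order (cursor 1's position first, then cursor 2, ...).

After op 1 (delete): buffer="cepaa" (len 5), cursors c1@4 c2@5 c3@5, authorship .....
After op 2 (insert('l')): buffer="cepalall" (len 8), cursors c1@5 c2@8 c3@8, authorship ....1.23
After op 3 (delete): buffer="cepaa" (len 5), cursors c1@4 c2@5 c3@5, authorship .....
After op 4 (insert('d')): buffer="cepadadd" (len 8), cursors c1@5 c2@8 c3@8, authorship ....1.23
After op 5 (add_cursor(0)): buffer="cepadadd" (len 8), cursors c4@0 c1@5 c2@8 c3@8, authorship ....1.23

Answer: 5 8 8 0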